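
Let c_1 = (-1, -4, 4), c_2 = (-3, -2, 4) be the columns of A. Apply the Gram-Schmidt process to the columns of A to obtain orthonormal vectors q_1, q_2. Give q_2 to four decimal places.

c_1 = (-1, -4, 4); ‖c_1‖ = 5.7446, so q_1 = (-0.1741, -0.6963, 0.6963).
q_1·c_2 = (-0.1741)·(-3) + (-0.6963)·(-2) + 0.6963·4 = 4.7001.
u_2 = c_2 − 4.7001·q_1 = (-2.1818, 1.2727, 0.7273).
‖u_2‖ = 2.6285, so q_2 = (-0.8301, 0.4842, 0.2767).

q_2 = (-0.8301, 0.4842, 0.2767)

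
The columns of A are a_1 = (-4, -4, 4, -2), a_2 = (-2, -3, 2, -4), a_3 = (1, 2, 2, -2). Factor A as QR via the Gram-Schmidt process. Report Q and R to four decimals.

Q = [[-0.5547, 0.2707, 0.1865], [-0.5547, -0.0812, 0.6369], [0.5547, -0.2707, 0.7173], [-0.2774, -0.9203, -0.2123]], R = [[7.2111, 4.9923, 0.0000], [0.0000, 2.8420, 1.4075], [0.0000, 0.0000, 3.3195]]

a_1 = (-4, -4, 4, -2); ‖a_1‖ = 7.2111, so e_1 = (-0.5547, -0.5547, 0.5547, -0.2774).
e_1·a_2 = (-0.5547)·(-2) + (-0.5547)·(-3) + 0.5547·2 + (-0.2774)·(-4) = 4.9923.
u_2 = a_2 − 4.9923·e_1 = (0.7692, -0.2308, -0.7692, -2.6154).
‖u_2‖ = 2.8420, so e_2 = (0.2707, -0.0812, -0.2707, -0.9203).
e_1·a_3 = (-0.5547)·1 + (-0.5547)·2 + 0.5547·2 + (-0.2774)·(-2) = 0.0000; e_2·a_3 = 0.2707·1 + (-0.0812)·2 + (-0.2707)·2 + (-0.9203)·(-2) = 1.4075.
u_3 = a_3 + 0.0000·e_1 − 1.4075·e_2 = (0.6190, 2.1143, 2.3810, -0.7048).
‖u_3‖ = 3.3195, so e_3 = (0.1865, 0.6369, 0.7173, -0.2123).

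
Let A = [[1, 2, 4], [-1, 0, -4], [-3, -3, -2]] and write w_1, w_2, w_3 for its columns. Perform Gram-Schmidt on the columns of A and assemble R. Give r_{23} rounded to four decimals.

r_{23} = 0.0000

e_1 = w_1/‖w_1‖ = (1, -1, -3)/3.3166 = (0.3015, -0.3015, -0.9045).
r_{12} = e_1·w_2 = 3.3166.
u_2 = w_2 − 3.3166·e_1 = (1.0000, 1.0000, 0.0000).
‖u_2‖ = 1.4142, so e_2 = (0.7071, 0.7071, 0.0000).
r_{23} = e_2·w_3 = 0.0000.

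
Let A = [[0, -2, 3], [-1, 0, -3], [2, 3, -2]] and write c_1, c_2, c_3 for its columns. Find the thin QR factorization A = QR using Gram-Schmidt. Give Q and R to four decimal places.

Q = [[0.0000, -0.8305, -0.5571], [-0.4472, 0.4983, -0.7428], [0.8944, 0.2491, -0.3714]], R = [[2.2361, 2.6833, -0.4472], [0.0000, 2.4083, -4.4845], [0.0000, 0.0000, 1.2999]]

c_1 = (0, -1, 2); ‖c_1‖ = 2.2361, so e_1 = (0.0000, -0.4472, 0.8944).
e_1·c_2 = 0.0000·(-2) + (-0.4472)·0 + 0.8944·3 = 2.6833.
u_2 = c_2 − 2.6833·e_1 = (-2.0000, 1.2000, 0.6000).
‖u_2‖ = 2.4083, so e_2 = (-0.8305, 0.4983, 0.2491).
e_1·c_3 = 0.0000·3 + (-0.4472)·(-3) + 0.8944·(-2) = -0.4472; e_2·c_3 = (-0.8305)·3 + 0.4983·(-3) + 0.2491·(-2) = -4.4845.
u_3 = c_3 + 0.4472·e_1 + 4.4845·e_2 = (-0.7241, -0.9655, -0.4828).
‖u_3‖ = 1.2999, so e_3 = (-0.5571, -0.7428, -0.3714).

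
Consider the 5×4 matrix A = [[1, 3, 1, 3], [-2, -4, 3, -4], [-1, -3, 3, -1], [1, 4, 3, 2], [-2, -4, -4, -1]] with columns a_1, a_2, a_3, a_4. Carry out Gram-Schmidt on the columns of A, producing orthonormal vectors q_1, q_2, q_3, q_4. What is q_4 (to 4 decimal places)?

q_4 = (0.5689, -0.3770, 0.6350, 0.0330, 0.3605)

q_1 = a_1/‖a_1‖ = (1, -2, -1, 1, -2)/3.3166 = (0.3015, -0.6030, -0.3015, 0.3015, -0.6030).
r_{12} = q_1·a_2 = 7.8393.
u_2 = a_2 − 7.8393·q_1 = (0.6364, 0.7273, -0.6364, 1.6364, 0.7273).
‖u_2‖ = 2.1320, so q_2 = (0.2985, 0.3411, -0.2985, 0.7675, 0.3411).
r_{13} = q_1·a_3 = 0.9045; r_{23} = q_2·a_3 = 1.3645.
u_3 = a_3 − 0.9045·q_1 − 1.3645·q_2 = (0.3200, 3.0800, 3.6800, 1.6800, -3.9200).
‖u_3‖ = 6.4281, so q_3 = (0.0498, 0.4791, 0.5725, 0.2614, -0.6098).
r_{14} = q_1·a_4 = 4.8242; r_{24} = q_2·a_4 = 1.0234; r_{34} = q_3·a_4 = -1.2072.
u_4 = a_4 − 4.8242·q_1 − 1.0234·q_2 + 1.2072·q_3 = (1.3001, -0.8616, 1.4511, 0.0755, 0.8238).
‖u_4‖ = 2.2853, so q_4 = (0.5689, -0.3770, 0.6350, 0.0330, 0.3605).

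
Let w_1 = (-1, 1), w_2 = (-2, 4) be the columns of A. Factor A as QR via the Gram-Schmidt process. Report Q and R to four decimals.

Q = [[-0.7071, 0.7071], [0.7071, 0.7071]], R = [[1.4142, 4.2426], [0.0000, 1.4142]]

q_1 = w_1/‖w_1‖ = (-1, 1)/1.4142 = (-0.7071, 0.7071).
r_{12} = q_1·w_2 = 4.2426.
u_2 = w_2 − 4.2426·q_1 = (1.0000, 1.0000).
‖u_2‖ = 1.4142, so q_2 = (0.7071, 0.7071).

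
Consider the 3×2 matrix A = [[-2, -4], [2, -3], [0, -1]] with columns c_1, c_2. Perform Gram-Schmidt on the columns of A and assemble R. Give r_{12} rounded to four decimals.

r_{12} = 0.7071

e_1 = c_1/‖c_1‖ = (-2, 2, 0)/2.8284 = (-0.7071, 0.7071, 0.0000).
r_{12} = e_1·c_2 = 0.7071.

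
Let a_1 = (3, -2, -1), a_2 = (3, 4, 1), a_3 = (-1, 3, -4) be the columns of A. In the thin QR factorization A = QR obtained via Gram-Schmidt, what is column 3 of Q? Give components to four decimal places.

a_1 = (3, -2, -1); ‖a_1‖ = 3.7417, so e_1 = (0.8018, -0.5345, -0.2673).
e_1·a_2 = 0.8018·3 + (-0.5345)·4 + (-0.2673)·1 = 0.0000.
u_2 = a_2 + 0.0000·e_1 = (3.0000, 4.0000, 1.0000).
‖u_2‖ = 5.0990, so e_2 = (0.5883, 0.7845, 0.1961).
e_1·a_3 = 0.8018·(-1) + (-0.5345)·3 + (-0.2673)·(-4) = -1.3363; e_2·a_3 = 0.5883·(-1) + 0.7845·3 + 0.1961·(-4) = 0.9806.
u_3 = a_3 + 1.3363·e_1 − 0.9806·e_2 = (-0.5055, 1.5165, -4.5495).
‖u_3‖ = 4.8221, so e_3 = (-0.1048, 0.3145, -0.9435).

e_3 = (-0.1048, 0.3145, -0.9435)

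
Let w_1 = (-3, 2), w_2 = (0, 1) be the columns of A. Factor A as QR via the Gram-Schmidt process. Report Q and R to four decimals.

Q = [[-0.8321, 0.5547], [0.5547, 0.8321]], R = [[3.6056, 0.5547], [0.0000, 0.8321]]

q_1 = w_1/‖w_1‖ = (-3, 2)/3.6056 = (-0.8321, 0.5547).
r_{12} = q_1·w_2 = 0.5547.
u_2 = w_2 − 0.5547·q_1 = (0.4615, 0.6923).
‖u_2‖ = 0.8321, so q_2 = (0.5547, 0.8321).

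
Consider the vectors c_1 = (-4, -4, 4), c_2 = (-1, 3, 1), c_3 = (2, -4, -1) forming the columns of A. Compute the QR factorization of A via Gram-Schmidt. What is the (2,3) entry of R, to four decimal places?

q_1 = c_1/‖c_1‖ = (-4, -4, 4)/6.9282 = (-0.5774, -0.5774, 0.5774).
r_{12} = q_1·c_2 = -0.5774.
u_2 = c_2 + 0.5774·q_1 = (-1.3333, 2.6667, 1.3333).
‖u_2‖ = 3.2660, so q_2 = (-0.4082, 0.8165, 0.4082).
r_{23} = q_2·c_3 = -4.4907.

r_{23} = -4.4907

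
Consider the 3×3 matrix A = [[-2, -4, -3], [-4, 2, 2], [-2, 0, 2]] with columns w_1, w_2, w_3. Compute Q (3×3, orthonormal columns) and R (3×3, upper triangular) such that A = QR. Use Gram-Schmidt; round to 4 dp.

w_1 = (-2, -4, -2); ‖w_1‖ = 4.8990, so e_1 = (-0.4082, -0.8165, -0.4082).
e_1·w_2 = (-0.4082)·(-4) + (-0.8165)·2 + (-0.4082)·0 = 0.0000.
u_2 = w_2 + 0.0000·e_1 = (-4.0000, 2.0000, 0.0000).
‖u_2‖ = 4.4721, so e_2 = (-0.8944, 0.4472, 0.0000).
e_1·w_3 = (-0.4082)·(-3) + (-0.8165)·2 + (-0.4082)·2 = -1.2247; e_2·w_3 = (-0.8944)·(-3) + 0.4472·2 + 0.0000·2 = 3.5777.
u_3 = w_3 + 1.2247·e_1 − 3.5777·e_2 = (-0.3000, -0.6000, 1.5000).
‖u_3‖ = 1.6432, so e_3 = (-0.1826, -0.3651, 0.9129).

Q = [[-0.4082, -0.8944, -0.1826], [-0.8165, 0.4472, -0.3651], [-0.4082, 0.0000, 0.9129]], R = [[4.8990, 0.0000, -1.2247], [0.0000, 4.4721, 3.5777], [0.0000, 0.0000, 1.6432]]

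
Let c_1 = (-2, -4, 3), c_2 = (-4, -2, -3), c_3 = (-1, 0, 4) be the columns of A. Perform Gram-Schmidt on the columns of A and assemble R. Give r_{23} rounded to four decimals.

c_1 = (-2, -4, 3); ‖c_1‖ = 5.3852, so q_1 = (-0.3714, -0.7428, 0.5571).
q_1·c_2 = (-0.3714)·(-4) + (-0.7428)·(-2) + 0.5571·(-3) = 1.2999.
u_2 = c_2 − 1.2999·q_1 = (-3.5172, -1.0345, -3.7241).
‖u_2‖ = 5.2259, so q_2 = (-0.6730, -0.1980, -0.7126).
r_{23} = q_2·c_3 = -2.1775.

r_{23} = -2.1775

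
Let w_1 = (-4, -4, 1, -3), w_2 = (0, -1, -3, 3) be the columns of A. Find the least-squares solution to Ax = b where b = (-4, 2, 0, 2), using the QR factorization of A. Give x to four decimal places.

w_1 = (-4, -4, 1, -3); ‖w_1‖ = 6.4807, so q_1 = (-0.6172, -0.6172, 0.1543, -0.4629).
q_1·w_2 = (-0.6172)·0 + (-0.6172)·(-1) + 0.1543·(-3) + (-0.4629)·3 = -1.2344.
u_2 = w_2 + 1.2344·q_1 = (-0.7619, -1.7619, -2.8095, 2.4286).
‖u_2‖ = 4.1805, so q_2 = (-0.1823, -0.4215, -0.6721, 0.5809).
Qᵀb = (0.3086, 1.0480).
Back-substitute: x_2 = 1.0480/4.1805 = 0.2507.
x_1 = (0.3086 + 1.2344·0.2507)/6.4807 = 0.0954.

x = (0.0954, 0.2507)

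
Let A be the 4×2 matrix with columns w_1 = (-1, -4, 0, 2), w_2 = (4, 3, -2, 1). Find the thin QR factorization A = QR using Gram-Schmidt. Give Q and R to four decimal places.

q_1 = w_1/‖w_1‖ = (-1, -4, 0, 2)/4.5826 = (-0.2182, -0.8729, 0.0000, 0.4364).
r_{12} = q_1·w_2 = -3.0551.
u_2 = w_2 + 3.0551·q_1 = (3.3333, 0.3333, -2.0000, 2.3333).
‖u_2‖ = 4.5461, so q_2 = (0.7332, 0.0733, -0.4399, 0.5133).

Q = [[-0.2182, 0.7332], [-0.8729, 0.0733], [0.0000, -0.4399], [0.4364, 0.5133]], R = [[4.5826, -3.0551], [0.0000, 4.5461]]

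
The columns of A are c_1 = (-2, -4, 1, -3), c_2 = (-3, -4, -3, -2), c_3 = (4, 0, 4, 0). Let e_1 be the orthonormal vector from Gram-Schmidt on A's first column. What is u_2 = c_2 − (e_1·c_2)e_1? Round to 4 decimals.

e_1 = c_1/‖c_1‖ = (-2, -4, 1, -3)/5.4772 = (-0.3651, -0.7303, 0.1826, -0.5477).
r_{12} = e_1·c_2 = 4.5644.
u_2 = c_2 − 4.5644·e_1 = (-1.3333, -0.6667, -3.8333, 0.5000).

u_2 = (-1.3333, -0.6667, -3.8333, 0.5000)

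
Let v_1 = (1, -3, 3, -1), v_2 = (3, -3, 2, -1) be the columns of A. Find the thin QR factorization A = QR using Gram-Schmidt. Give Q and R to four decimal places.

e_1 = v_1/‖v_1‖ = (1, -3, 3, -1)/4.4721 = (0.2236, -0.6708, 0.6708, -0.2236).
r_{12} = e_1·v_2 = 4.2485.
u_2 = v_2 − 4.2485·e_1 = (2.0500, -0.1500, -0.8500, -0.0500).
‖u_2‖ = 2.2249, so e_2 = (0.9214, -0.0674, -0.3820, -0.0225).

Q = [[0.2236, 0.9214], [-0.6708, -0.0674], [0.6708, -0.3820], [-0.2236, -0.0225]], R = [[4.4721, 4.2485], [0.0000, 2.2249]]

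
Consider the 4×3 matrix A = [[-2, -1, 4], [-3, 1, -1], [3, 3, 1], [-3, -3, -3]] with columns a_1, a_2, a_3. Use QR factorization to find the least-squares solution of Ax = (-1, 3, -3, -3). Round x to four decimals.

x = (-0.6239, 0.7552, -0.0711)

a_1 = (-2, -3, 3, -3); ‖a_1‖ = 5.5678, so q_1 = (-0.3592, -0.5388, 0.5388, -0.5388).
q_1·a_2 = (-0.3592)·(-1) + (-0.5388)·1 + 0.5388·3 + (-0.5388)·(-3) = 3.0533.
u_2 = a_2 − 3.0533·q_1 = (0.0968, 2.6452, 1.3548, -1.3548).
‖u_2‖ = 3.2676, so q_2 = (0.0296, 0.8095, 0.4146, -0.4146).
q_1·a_3 = (-0.3592)·4 + (-0.5388)·(-1) + 0.5388·1 + (-0.5388)·(-3) = 1.2572; q_2·a_3 = 0.0296·4 + 0.8095·(-1) + 0.4146·1 + (-0.4146)·(-3) = 0.9675.
u_3 = a_3 − 1.2572·q_1 − 0.9675·q_2 = (4.4230, -1.1057, -0.0785, -1.9215).
‖u_3‖ = 4.9481, so q_3 = (0.8939, -0.2235, -0.0159, -0.3883).
Qᵀb = (-1.2572, 2.3989, -0.3517).
Back-substitute: x_3 = -0.3517/4.9481 = -0.0711.
x_2 = (2.3989 − 0.9675·(-0.0711))/3.2676 = 0.7552.
x_1 = (-1.2572 − 3.0533·0.7552 − 1.2572·(-0.0711))/5.5678 = -0.6239.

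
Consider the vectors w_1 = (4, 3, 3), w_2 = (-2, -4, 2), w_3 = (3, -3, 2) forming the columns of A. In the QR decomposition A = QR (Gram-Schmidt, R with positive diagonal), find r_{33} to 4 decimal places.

e_1 = w_1/‖w_1‖ = (4, 3, 3)/5.8310 = (0.6860, 0.5145, 0.5145).
r_{12} = e_1·w_2 = -2.4010.
u_2 = w_2 + 2.4010·e_1 = (-0.3529, -2.7647, 3.2353).
‖u_2‖ = 4.2703, so e_2 = (-0.0827, -0.6474, 0.7576).
r_{13} = e_1·w_3 = 1.5435; r_{23} = e_2·w_3 = 3.2096.
u_3 = w_3 − 1.5435·e_1 − 3.2096·e_2 = (2.2065, -1.7161, -1.2258).
r_{33} = ‖u_3‖ = 3.0522.

r_{33} = 3.0522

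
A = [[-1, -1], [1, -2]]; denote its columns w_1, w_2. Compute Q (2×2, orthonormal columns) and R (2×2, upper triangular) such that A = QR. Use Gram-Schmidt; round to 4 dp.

Q = [[-0.7071, -0.7071], [0.7071, -0.7071]], R = [[1.4142, -0.7071], [0.0000, 2.1213]]

w_1 = (-1, 1); ‖w_1‖ = 1.4142, so q_1 = (-0.7071, 0.7071).
q_1·w_2 = (-0.7071)·(-1) + 0.7071·(-2) = -0.7071.
u_2 = w_2 + 0.7071·q_1 = (-1.5000, -1.5000).
‖u_2‖ = 2.1213, so q_2 = (-0.7071, -0.7071).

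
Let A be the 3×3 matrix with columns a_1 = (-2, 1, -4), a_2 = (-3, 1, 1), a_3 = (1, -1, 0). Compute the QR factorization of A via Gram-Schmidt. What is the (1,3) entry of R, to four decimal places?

a_1 = (-2, 1, -4); ‖a_1‖ = 4.5826, so e_1 = (-0.4364, 0.2182, -0.8729).
r_{13} = e_1·a_3 = -0.6547.

r_{13} = -0.6547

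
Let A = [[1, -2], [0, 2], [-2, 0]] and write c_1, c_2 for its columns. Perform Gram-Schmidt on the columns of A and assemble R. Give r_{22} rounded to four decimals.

c_1 = (1, 0, -2); ‖c_1‖ = 2.2361, so e_1 = (0.4472, 0.0000, -0.8944).
e_1·c_2 = 0.4472·(-2) + 0.0000·2 + (-0.8944)·0 = -0.8944.
u_2 = c_2 + 0.8944·e_1 = (-1.6000, 2.0000, -0.8000).
r_{22} = ‖u_2‖ = 2.6833.

r_{22} = 2.6833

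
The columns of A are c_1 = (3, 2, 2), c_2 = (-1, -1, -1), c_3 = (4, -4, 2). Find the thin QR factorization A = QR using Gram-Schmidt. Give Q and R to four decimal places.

c_1 = (3, 2, 2); ‖c_1‖ = 4.1231, so e_1 = (0.7276, 0.4851, 0.4851).
e_1·c_2 = 0.7276·(-1) + 0.4851·(-1) + 0.4851·(-1) = -1.6977.
u_2 = c_2 + 1.6977·e_1 = (0.2353, -0.1765, -0.1765).
‖u_2‖ = 0.3430, so e_2 = (0.6860, -0.5145, -0.5145).
e_1·c_3 = 0.7276·4 + 0.4851·(-4) + 0.4851·2 = 1.9403; e_2·c_3 = 0.6860·4 + (-0.5145)·(-4) + (-0.5145)·2 = 3.7730.
u_3 = c_3 − 1.9403·e_1 − 3.7730·e_2 = (0.0000, -3.0000, 3.0000).
‖u_3‖ = 4.2426, so e_3 = (0.0000, -0.7071, 0.7071).

Q = [[0.7276, 0.6860, 0.0000], [0.4851, -0.5145, -0.7071], [0.4851, -0.5145, 0.7071]], R = [[4.1231, -1.6977, 1.9403], [0.0000, 0.3430, 3.7730], [0.0000, 0.0000, 4.2426]]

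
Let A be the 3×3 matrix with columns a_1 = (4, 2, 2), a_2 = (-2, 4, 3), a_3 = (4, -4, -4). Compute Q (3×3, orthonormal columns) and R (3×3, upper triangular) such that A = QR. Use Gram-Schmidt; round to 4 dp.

a_1 = (4, 2, 2); ‖a_1‖ = 4.8990, so e_1 = (0.8165, 0.4082, 0.4082).
e_1·a_2 = 0.8165·(-2) + 0.4082·4 + 0.4082·3 = 1.2247.
u_2 = a_2 − 1.2247·e_1 = (-3.0000, 3.5000, 2.5000).
‖u_2‖ = 5.2440, so e_2 = (-0.5721, 0.6674, 0.4767).
e_1·a_3 = 0.8165·4 + 0.4082·(-4) + 0.4082·(-4) = 0.0000; e_2·a_3 = (-0.5721)·4 + 0.6674·(-4) + 0.4767·(-4) = -6.8649.
u_3 = a_3 + 0.0000·e_1 + 6.8649·e_2 = (0.0727, 0.5818, -0.7273).
‖u_3‖ = 0.9342, so e_3 = (0.0778, 0.6228, -0.7785).

Q = [[0.8165, -0.5721, 0.0778], [0.4082, 0.6674, 0.6228], [0.4082, 0.4767, -0.7785]], R = [[4.8990, 1.2247, 0.0000], [0.0000, 5.2440, -6.8649], [0.0000, 0.0000, 0.9342]]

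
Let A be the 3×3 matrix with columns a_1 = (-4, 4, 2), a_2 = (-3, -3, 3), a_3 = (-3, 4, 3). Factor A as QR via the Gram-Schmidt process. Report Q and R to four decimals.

Q = [[-0.6667, -0.4576, 0.5883], [0.6667, -0.7191, 0.1961], [0.3333, 0.5230, 0.7845]], R = [[6.0000, 1.0000, 5.6667], [0.0000, 5.0990, 0.0654], [0.0000, 0.0000, 1.3728]]

a_1 = (-4, 4, 2); ‖a_1‖ = 6.0000, so e_1 = (-0.6667, 0.6667, 0.3333).
e_1·a_2 = (-0.6667)·(-3) + 0.6667·(-3) + 0.3333·3 = 1.0000.
u_2 = a_2 − 1.0000·e_1 = (-2.3333, -3.6667, 2.6667).
‖u_2‖ = 5.0990, so e_2 = (-0.4576, -0.7191, 0.5230).
e_1·a_3 = (-0.6667)·(-3) + 0.6667·4 + 0.3333·3 = 5.6667; e_2·a_3 = (-0.4576)·(-3) + (-0.7191)·4 + 0.5230·3 = 0.0654.
u_3 = a_3 − 5.6667·e_1 − 0.0654·e_2 = (0.8077, 0.2692, 1.0769).
‖u_3‖ = 1.3728, so e_3 = (0.5883, 0.1961, 0.7845).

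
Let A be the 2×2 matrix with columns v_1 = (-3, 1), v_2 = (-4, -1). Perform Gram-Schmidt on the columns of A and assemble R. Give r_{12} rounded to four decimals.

v_1 = (-3, 1); ‖v_1‖ = 3.1623, so q_1 = (-0.9487, 0.3162).
r_{12} = q_1·v_2 = 3.4785.

r_{12} = 3.4785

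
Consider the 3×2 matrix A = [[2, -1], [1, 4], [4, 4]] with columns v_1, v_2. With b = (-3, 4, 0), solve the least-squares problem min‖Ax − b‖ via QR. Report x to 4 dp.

v_1 = (2, 1, 4); ‖v_1‖ = 4.5826, so e_1 = (0.4364, 0.2182, 0.8729).
e_1·v_2 = 0.4364·(-1) + 0.2182·4 + 0.8729·4 = 3.9279.
u_2 = v_2 − 3.9279·e_1 = (-2.7143, 3.1429, 0.5714).
‖u_2‖ = 4.1918, so e_2 = (-0.6475, 0.7498, 0.1363).
Qᵀb = (-0.4364, 4.9416).
Back-substitute: x_2 = 4.9416/4.1918 = 1.1789.
x_1 = (-0.4364 − 3.9279·1.1789)/4.5826 = -1.1057.

x = (-1.1057, 1.1789)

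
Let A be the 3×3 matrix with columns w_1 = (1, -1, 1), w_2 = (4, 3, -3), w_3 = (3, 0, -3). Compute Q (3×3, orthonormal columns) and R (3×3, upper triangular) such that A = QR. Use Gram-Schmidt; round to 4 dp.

q_1 = w_1/‖w_1‖ = (1, -1, 1)/1.7321 = (0.5774, -0.5774, 0.5774).
r_{12} = q_1·w_2 = -1.1547.
u_2 = w_2 + 1.1547·q_1 = (4.6667, 2.3333, -2.3333).
‖u_2‖ = 5.7155, so q_2 = (0.8165, 0.4082, -0.4082).
r_{13} = q_1·w_3 = 0.0000; r_{23} = q_2·w_3 = 3.6742.
u_3 = w_3 − 0.0000·q_1 − 3.6742·q_2 = (0.0000, -1.5000, -1.5000).
‖u_3‖ = 2.1213, so q_3 = (0.0000, -0.7071, -0.7071).

Q = [[0.5774, 0.8165, 0.0000], [-0.5774, 0.4082, -0.7071], [0.5774, -0.4082, -0.7071]], R = [[1.7321, -1.1547, 0.0000], [0.0000, 5.7155, 3.6742], [0.0000, 0.0000, 2.1213]]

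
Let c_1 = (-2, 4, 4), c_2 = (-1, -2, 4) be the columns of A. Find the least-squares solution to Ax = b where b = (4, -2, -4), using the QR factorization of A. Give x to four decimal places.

c_1 = (-2, 4, 4); ‖c_1‖ = 6.0000, so e_1 = (-0.3333, 0.6667, 0.6667).
e_1·c_2 = (-0.3333)·(-1) + 0.6667·(-2) + 0.6667·4 = 1.6667.
u_2 = c_2 − 1.6667·e_1 = (-0.4444, -3.1111, 2.8889).
‖u_2‖ = 4.2687, so e_2 = (-0.1041, -0.7288, 0.6768).
Qᵀb = (-5.3333, -1.6659).
Back-substitute: x_2 = -1.6659/4.2687 = -0.3902.
x_1 = (-5.3333 − 1.6667·(-0.3902))/6.0000 = -0.7805.

x = (-0.7805, -0.3902)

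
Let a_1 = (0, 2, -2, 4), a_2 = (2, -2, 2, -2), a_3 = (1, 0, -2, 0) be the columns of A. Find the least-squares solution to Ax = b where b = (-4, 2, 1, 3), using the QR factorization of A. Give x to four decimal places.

x = (0.1912, -1.0294, -1.7647)

a_1 = (0, 2, -2, 4); ‖a_1‖ = 4.8990, so q_1 = (0.0000, 0.4082, -0.4082, 0.8165).
q_1·a_2 = 0.0000·2 + 0.4082·(-2) + (-0.4082)·2 + 0.8165·(-2) = -3.2660.
u_2 = a_2 + 3.2660·q_1 = (2.0000, -0.6667, 0.6667, 0.6667).
‖u_2‖ = 2.3094, so q_2 = (0.8660, -0.2887, 0.2887, 0.2887).
q_1·a_3 = 0.0000·1 + 0.4082·0 + (-0.4082)·(-2) + 0.8165·0 = 0.8165; q_2·a_3 = 0.8660·1 + (-0.2887)·0 + 0.2887·(-2) + 0.2887·0 = 0.2887.
u_3 = a_3 − 0.8165·q_1 − 0.2887·q_2 = (0.7500, -0.2500, -1.7500, -0.7500).
‖u_3‖ = 2.0616, so q_3 = (0.3638, -0.1213, -0.8489, -0.3638).
Qᵀb = (2.8577, -2.8868, -3.6380).
Back-substitute: x_3 = -3.6380/2.0616 = -1.7647.
x_2 = (-2.8868 − 0.2887·(-1.7647))/2.3094 = -1.0294.
x_1 = (2.8577 + 3.2660·(-1.0294) − 0.8165·(-1.7647))/4.8990 = 0.1912.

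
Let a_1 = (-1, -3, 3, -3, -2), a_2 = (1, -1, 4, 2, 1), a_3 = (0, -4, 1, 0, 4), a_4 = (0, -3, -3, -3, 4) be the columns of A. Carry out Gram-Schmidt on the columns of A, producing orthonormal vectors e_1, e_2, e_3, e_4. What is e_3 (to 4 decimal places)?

e_1 = a_1/‖a_1‖ = (-1, -3, 3, -3, -2)/5.6569 = (-0.1768, -0.5303, 0.5303, -0.5303, -0.3536).
r_{12} = e_1·a_2 = 1.0607.
u_2 = a_2 − 1.0607·e_1 = (1.1875, -0.4375, 3.4375, 2.5625, 1.3750).
‖u_2‖ = 4.6771, so e_2 = (0.2539, -0.0935, 0.7350, 0.5479, 0.2940).
r_{13} = e_1·a_3 = 1.2374; r_{23} = e_2·a_3 = 2.2851.
u_3 = a_3 − 1.2374·e_1 − 2.2851·e_2 = (-0.3614, -3.1300, -1.3357, -0.5957, 3.7657).
‖u_3‖ = 5.1232, so e_3 = (-0.0705, -0.6109, -0.2607, -0.1163, 0.7350).

e_3 = (-0.0705, -0.6109, -0.2607, -0.1163, 0.7350)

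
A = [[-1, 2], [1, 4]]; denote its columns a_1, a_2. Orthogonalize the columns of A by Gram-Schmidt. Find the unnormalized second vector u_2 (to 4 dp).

a_1 = (-1, 1); ‖a_1‖ = 1.4142, so q_1 = (-0.7071, 0.7071).
q_1·a_2 = (-0.7071)·2 + 0.7071·4 = 1.4142.
u_2 = a_2 − 1.4142·q_1 = (3.0000, 3.0000).

u_2 = (3.0000, 3.0000)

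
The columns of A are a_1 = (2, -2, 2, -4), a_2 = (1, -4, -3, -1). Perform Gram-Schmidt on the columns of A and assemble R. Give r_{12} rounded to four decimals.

e_1 = a_1/‖a_1‖ = (2, -2, 2, -4)/5.2915 = (0.3780, -0.3780, 0.3780, -0.7559).
r_{12} = e_1·a_2 = 1.5119.

r_{12} = 1.5119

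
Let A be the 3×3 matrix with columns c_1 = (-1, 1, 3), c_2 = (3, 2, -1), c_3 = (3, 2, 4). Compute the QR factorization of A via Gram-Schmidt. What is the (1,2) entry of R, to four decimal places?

q_1 = c_1/‖c_1‖ = (-1, 1, 3)/3.3166 = (-0.3015, 0.3015, 0.9045).
r_{12} = q_1·c_2 = -1.2060.

r_{12} = -1.2060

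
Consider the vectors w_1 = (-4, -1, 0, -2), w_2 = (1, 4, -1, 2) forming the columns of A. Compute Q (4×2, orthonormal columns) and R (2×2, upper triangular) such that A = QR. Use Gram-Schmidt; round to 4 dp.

e_1 = w_1/‖w_1‖ = (-4, -1, 0, -2)/4.5826 = (-0.8729, -0.2182, 0.0000, -0.4364).
r_{12} = e_1·w_2 = -2.6186.
u_2 = w_2 + 2.6186·e_1 = (-1.2857, 3.4286, -1.0000, 0.8571).
‖u_2‖ = 3.8914, so e_2 = (-0.3304, 0.8811, -0.2570, 0.2203).

Q = [[-0.8729, -0.3304], [-0.2182, 0.8811], [0.0000, -0.2570], [-0.4364, 0.2203]], R = [[4.5826, -2.6186], [0.0000, 3.8914]]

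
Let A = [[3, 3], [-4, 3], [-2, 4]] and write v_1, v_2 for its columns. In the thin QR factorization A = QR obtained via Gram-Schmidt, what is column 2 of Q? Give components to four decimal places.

q_1 = v_1/‖v_1‖ = (3, -4, -2)/5.3852 = (0.5571, -0.7428, -0.3714).
r_{12} = q_1·v_2 = -2.0426.
u_2 = v_2 + 2.0426·q_1 = (4.1379, 1.4828, 3.2414).
‖u_2‖ = 5.4615, so q_2 = (0.7577, 0.2715, 0.5935).

q_2 = (0.7577, 0.2715, 0.5935)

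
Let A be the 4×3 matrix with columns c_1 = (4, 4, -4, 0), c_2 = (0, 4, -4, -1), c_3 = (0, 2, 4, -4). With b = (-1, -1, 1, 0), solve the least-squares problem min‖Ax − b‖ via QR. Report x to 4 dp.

c_1 = (4, 4, -4, 0); ‖c_1‖ = 6.9282, so q_1 = (0.5774, 0.5774, -0.5774, 0.0000).
q_1·c_2 = 0.5774·0 + 0.5774·4 + (-0.5774)·(-4) + 0.0000·(-1) = 4.6188.
u_2 = c_2 − 4.6188·q_1 = (-2.6667, 1.3333, -1.3333, -1.0000).
‖u_2‖ = 3.4157, so q_2 = (-0.7807, 0.3904, -0.3904, -0.2928).
q_1·c_3 = 0.5774·0 + 0.5774·2 + (-0.5774)·4 + 0.0000·(-4) = -1.1547; q_2·c_3 = (-0.7807)·0 + 0.3904·2 + (-0.3904)·4 + (-0.2928)·(-4) = 0.3904.
u_3 = c_3 + 1.1547·q_1 − 0.3904·q_2 = (0.9714, 2.5143, 3.4857, -3.8857).
‖u_3‖ = 5.8749, so q_3 = (0.1654, 0.4280, 0.5933, -0.6614).
Qᵀb = (-1.7321, 0.0000, 0.0000).
Back-substitute: x_3 = 0.0000/5.8749 = 0.0000.
x_2 = (0.0000 − 0.3904·0.0000)/3.4157 = 0.0000.
x_1 = (-1.7321 − 4.6188·0.0000 + 1.1547·0.0000)/6.9282 = -0.2500.

x = (-0.2500, 0.0000, 0.0000)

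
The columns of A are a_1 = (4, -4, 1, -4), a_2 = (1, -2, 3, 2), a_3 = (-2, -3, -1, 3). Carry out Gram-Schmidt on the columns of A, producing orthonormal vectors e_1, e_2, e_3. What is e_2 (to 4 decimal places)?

e_2 = (0.1039, -0.3465, 0.6930, 0.6237)

e_1 = a_1/‖a_1‖ = (4, -4, 1, -4)/7.0000 = (0.5714, -0.5714, 0.1429, -0.5714).
r_{12} = e_1·a_2 = 1.0000.
u_2 = a_2 − 1.0000·e_1 = (0.4286, -1.4286, 2.8571, 2.5714).
‖u_2‖ = 4.1231, so e_2 = (0.1039, -0.3465, 0.6930, 0.6237).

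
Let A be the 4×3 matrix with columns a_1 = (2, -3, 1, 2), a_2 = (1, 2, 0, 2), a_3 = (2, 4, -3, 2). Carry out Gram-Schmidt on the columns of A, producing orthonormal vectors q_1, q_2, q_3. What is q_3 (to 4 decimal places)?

a_1 = (2, -3, 1, 2); ‖a_1‖ = 4.2426, so q_1 = (0.4714, -0.7071, 0.2357, 0.4714).
q_1·a_2 = 0.4714·1 + (-0.7071)·2 + 0.2357·0 + 0.4714·2 = 0.0000.
u_2 = a_2 − 0.0000·q_1 = (1.0000, 2.0000, 0.0000, 2.0000).
‖u_2‖ = 3.0000, so q_2 = (0.3333, 0.6667, 0.0000, 0.6667).
q_1·a_3 = 0.4714·2 + (-0.7071)·4 + 0.2357·(-3) + 0.4714·2 = -1.6499; q_2·a_3 = 0.3333·2 + 0.6667·4 + (0.0000)·(-3) + 0.6667·2 = 4.6667.
u_3 = a_3 + 1.6499·q_1 − 4.6667·q_2 = (1.2222, -0.2778, -2.6111, -0.3333).
‖u_3‖ = 2.9155, so q_3 = (0.4192, -0.0953, -0.8956, -0.1143).

q_3 = (0.4192, -0.0953, -0.8956, -0.1143)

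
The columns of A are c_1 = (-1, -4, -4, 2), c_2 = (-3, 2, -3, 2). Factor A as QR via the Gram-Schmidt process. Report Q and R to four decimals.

Q = [[-0.1644, -0.5669], [-0.6576, 0.6689], [-0.6576, -0.3798], [0.3288, 0.2948]], R = [[6.0828, 1.8084], [0.0000, 4.7676]]

c_1 = (-1, -4, -4, 2); ‖c_1‖ = 6.0828, so e_1 = (-0.1644, -0.6576, -0.6576, 0.3288).
e_1·c_2 = (-0.1644)·(-3) + (-0.6576)·2 + (-0.6576)·(-3) + 0.3288·2 = 1.8084.
u_2 = c_2 − 1.8084·e_1 = (-2.7027, 3.1892, -1.8108, 1.4054).
‖u_2‖ = 4.7676, so e_2 = (-0.5669, 0.6689, -0.3798, 0.2948).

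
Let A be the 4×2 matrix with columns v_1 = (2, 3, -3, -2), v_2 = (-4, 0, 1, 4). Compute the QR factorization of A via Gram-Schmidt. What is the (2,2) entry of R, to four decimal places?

v_1 = (2, 3, -3, -2); ‖v_1‖ = 5.0990, so e_1 = (0.3922, 0.5883, -0.5883, -0.3922).
e_1·v_2 = 0.3922·(-4) + 0.5883·0 + (-0.5883)·1 + (-0.3922)·4 = -3.7262.
u_2 = v_2 + 3.7262·e_1 = (-2.5385, 2.1923, -1.1923, 2.5385).
r_{22} = ‖u_2‖ = 4.3721.

r_{22} = 4.3721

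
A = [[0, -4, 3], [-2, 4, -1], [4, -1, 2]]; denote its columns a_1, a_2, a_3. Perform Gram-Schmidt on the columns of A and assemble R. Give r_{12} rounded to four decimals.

r_{12} = -2.6833

a_1 = (0, -2, 4); ‖a_1‖ = 4.4721, so q_1 = (0.0000, -0.4472, 0.8944).
r_{12} = q_1·a_2 = -2.6833.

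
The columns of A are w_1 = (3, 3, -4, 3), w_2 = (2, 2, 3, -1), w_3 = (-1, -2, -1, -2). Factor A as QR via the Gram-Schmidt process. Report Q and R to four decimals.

w_1 = (3, 3, -4, 3); ‖w_1‖ = 6.5574, so q_1 = (0.4575, 0.4575, -0.6100, 0.4575).
q_1·w_2 = 0.4575·2 + 0.4575·2 + (-0.6100)·3 + 0.4575·(-1) = -0.4575.
u_2 = w_2 + 0.4575·q_1 = (2.2093, 2.2093, 2.7209, -0.7907).
‖u_2‖ = 4.2179, so q_2 = (0.5238, 0.5238, 0.6451, -0.1875).
q_1·w_3 = 0.4575·(-1) + 0.4575·(-2) + (-0.6100)·(-1) + 0.4575·(-2) = -1.6775; q_2·w_3 = 0.5238·(-1) + 0.5238·(-2) + 0.6451·(-1) + (-0.1875)·(-2) = -1.8415.
u_3 = w_3 + 1.6775·q_1 + 1.8415·q_2 = (0.7320, -0.2680, -0.8353, -1.5778).
‖u_3‖ = 1.9480, so q_3 = (0.3758, -0.1376, -0.4288, -0.8099).

Q = [[0.4575, 0.5238, 0.3758], [0.4575, 0.5238, -0.1376], [-0.6100, 0.6451, -0.4288], [0.4575, -0.1875, -0.8099]], R = [[6.5574, -0.4575, -1.6775], [0.0000, 4.2179, -1.8415], [0.0000, 0.0000, 1.9480]]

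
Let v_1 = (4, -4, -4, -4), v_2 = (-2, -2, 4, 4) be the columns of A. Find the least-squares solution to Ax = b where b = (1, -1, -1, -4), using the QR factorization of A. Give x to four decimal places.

x = (0.3125, -0.2500)

e_1 = v_1/‖v_1‖ = (4, -4, -4, -4)/8.0000 = (0.5000, -0.5000, -0.5000, -0.5000).
r_{12} = e_1·v_2 = -4.0000.
u_2 = v_2 + 4.0000·e_1 = (0.0000, -4.0000, 2.0000, 2.0000).
‖u_2‖ = 4.8990, so e_2 = (0.0000, -0.8165, 0.4082, 0.4082).
Qᵀb = (3.5000, -1.2247).
Back-substitute: x_2 = -1.2247/4.8990 = -0.2500.
x_1 = (3.5000 + 4.0000·(-0.2500))/8.0000 = 0.3125.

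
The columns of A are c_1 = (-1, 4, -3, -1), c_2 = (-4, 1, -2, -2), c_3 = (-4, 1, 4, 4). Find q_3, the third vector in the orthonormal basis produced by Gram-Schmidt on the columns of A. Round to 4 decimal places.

q_1 = c_1/‖c_1‖ = (-1, 4, -3, -1)/5.1962 = (-0.1925, 0.7698, -0.5774, -0.1925).
r_{12} = q_1·c_2 = 3.0792.
u_2 = c_2 − 3.0792·q_1 = (-3.4074, -1.3704, -0.2222, -1.4074).
‖u_2‖ = 3.9394, so q_2 = (-0.8650, -0.3479, -0.0564, -0.3573).
r_{13} = q_1·c_3 = -1.5396; r_{23} = q_2·c_3 = 1.4573.
u_3 = c_3 + 1.5396·q_1 − 1.4573·q_2 = (-3.0358, 2.6921, 3.1933, 4.2243).
‖u_3‖ = 6.6713, so q_3 = (-0.4551, 0.4035, 0.4787, 0.6332).

q_3 = (-0.4551, 0.4035, 0.4787, 0.6332)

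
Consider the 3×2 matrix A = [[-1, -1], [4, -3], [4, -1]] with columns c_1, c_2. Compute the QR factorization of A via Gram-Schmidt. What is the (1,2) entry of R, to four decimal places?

r_{12} = -2.6112

c_1 = (-1, 4, 4); ‖c_1‖ = 5.7446, so q_1 = (-0.1741, 0.6963, 0.6963).
r_{12} = q_1·c_2 = -2.6112.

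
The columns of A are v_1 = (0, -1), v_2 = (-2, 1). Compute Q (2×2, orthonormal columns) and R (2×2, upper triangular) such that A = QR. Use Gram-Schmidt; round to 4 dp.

v_1 = (0, -1); ‖v_1‖ = 1.0000, so e_1 = (0.0000, -1.0000).
e_1·v_2 = 0.0000·(-2) + (-1.0000)·1 = -1.0000.
u_2 = v_2 + 1.0000·e_1 = (-2.0000, 0.0000).
‖u_2‖ = 2.0000, so e_2 = (-1.0000, 0.0000).

Q = [[0.0000, -1.0000], [-1.0000, 0.0000]], R = [[1.0000, -1.0000], [0.0000, 2.0000]]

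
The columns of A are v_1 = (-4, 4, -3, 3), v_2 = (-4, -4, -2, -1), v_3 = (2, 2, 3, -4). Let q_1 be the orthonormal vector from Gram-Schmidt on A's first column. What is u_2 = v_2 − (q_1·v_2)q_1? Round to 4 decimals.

u_2 = (-3.7600, -4.2400, -1.8200, -1.1800)

q_1 = v_1/‖v_1‖ = (-4, 4, -3, 3)/7.0711 = (-0.5657, 0.5657, -0.4243, 0.4243).
r_{12} = q_1·v_2 = 0.4243.
u_2 = v_2 − 0.4243·q_1 = (-3.7600, -4.2400, -1.8200, -1.1800).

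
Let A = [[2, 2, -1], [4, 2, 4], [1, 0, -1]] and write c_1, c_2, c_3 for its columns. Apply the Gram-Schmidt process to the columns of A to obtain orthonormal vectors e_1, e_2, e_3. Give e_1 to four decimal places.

e_1 = c_1/‖c_1‖ = (2, 4, 1)/4.5826 = (0.4364, 0.8729, 0.2182).

e_1 = (0.4364, 0.8729, 0.2182)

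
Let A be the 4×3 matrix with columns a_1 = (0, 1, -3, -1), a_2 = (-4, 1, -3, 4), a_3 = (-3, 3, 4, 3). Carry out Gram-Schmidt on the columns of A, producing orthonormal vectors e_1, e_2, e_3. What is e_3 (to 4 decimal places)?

a_1 = (0, 1, -3, -1); ‖a_1‖ = 3.3166, so e_1 = (0.0000, 0.3015, -0.9045, -0.3015).
e_1·a_2 = 0.0000·(-4) + 0.3015·1 + (-0.9045)·(-3) + (-0.3015)·4 = 1.8091.
u_2 = a_2 − 1.8091·e_1 = (-4.0000, 0.4545, -1.3636, 4.5455).
‖u_2‖ = 6.2231, so e_2 = (-0.6428, 0.0730, -0.2191, 0.7304).
e_1·a_3 = 0.0000·(-3) + 0.3015·3 + (-0.9045)·4 + (-0.3015)·3 = -3.6181; e_2·a_3 = (-0.6428)·(-3) + 0.0730·3 + (-0.2191)·4 + 0.7304·3 = 3.4622.
u_3 = a_3 + 3.6181·e_1 − 3.4622·e_2 = (-0.7746, 3.8380, 1.4859, -0.6197).
‖u_3‖ = 4.2335, so e_3 = (-0.1830, 0.9066, 0.3510, -0.1464).

e_3 = (-0.1830, 0.9066, 0.3510, -0.1464)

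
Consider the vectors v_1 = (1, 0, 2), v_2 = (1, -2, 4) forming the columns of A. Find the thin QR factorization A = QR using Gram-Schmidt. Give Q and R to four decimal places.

Q = [[0.4472, -0.3651], [0.0000, -0.9129], [0.8944, 0.1826]], R = [[2.2361, 4.0249], [0.0000, 2.1909]]

v_1 = (1, 0, 2); ‖v_1‖ = 2.2361, so q_1 = (0.4472, 0.0000, 0.8944).
q_1·v_2 = 0.4472·1 + 0.0000·(-2) + 0.8944·4 = 4.0249.
u_2 = v_2 − 4.0249·q_1 = (-0.8000, -2.0000, 0.4000).
‖u_2‖ = 2.1909, so q_2 = (-0.3651, -0.9129, 0.1826).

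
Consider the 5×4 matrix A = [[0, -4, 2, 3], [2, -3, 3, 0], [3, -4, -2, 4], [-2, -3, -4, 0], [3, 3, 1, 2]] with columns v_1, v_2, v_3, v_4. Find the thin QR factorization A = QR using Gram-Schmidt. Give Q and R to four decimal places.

Q = [[0.0000, -0.5223, 0.4679, 0.7039], [0.3922, -0.3616, 0.4682, -0.6301], [0.5883, -0.4771, -0.5281, 0.0580], [-0.3922, -0.4218, -0.5163, -0.0709], [0.5883, 0.4369, -0.1282, 0.3148]], R = [[5.0990, -0.5883, 2.1573, 3.5301], [0.0000, 7.6586, 0.9492, -2.6014], [0.0000, 0.0000, 5.3334, -0.9649], [0.0000, 0.0000, 0.0000, 2.9732]]

v_1 = (0, 2, 3, -2, 3); ‖v_1‖ = 5.0990, so q_1 = (0.0000, 0.3922, 0.5883, -0.3922, 0.5883).
q_1·v_2 = 0.0000·(-4) + 0.3922·(-3) + 0.5883·(-4) + (-0.3922)·(-3) + 0.5883·3 = -0.5883.
u_2 = v_2 + 0.5883·q_1 = (-4.0000, -2.7692, -3.6538, -3.2308, 3.3462).
‖u_2‖ = 7.6586, so q_2 = (-0.5223, -0.3616, -0.4771, -0.4218, 0.4369).
q_1·v_3 = 0.0000·2 + 0.3922·3 + 0.5883·(-2) + (-0.3922)·(-4) + 0.5883·1 = 2.1573; q_2·v_3 = (-0.5223)·2 + (-0.3616)·3 + (-0.4771)·(-2) + (-0.4218)·(-4) + 0.4369·1 = 0.9492.
u_3 = v_3 − 2.1573·q_1 − 0.9492·q_2 = (2.4957, 2.4970, -2.8164, -2.7534, -0.6839).
‖u_3‖ = 5.3334, so q_3 = (0.4679, 0.4682, -0.5281, -0.5163, -0.1282).
q_1·v_4 = 0.0000·3 + 0.3922·0 + 0.5883·4 + (-0.3922)·0 + 0.5883·2 = 3.5301; q_2·v_4 = (-0.5223)·3 + (-0.3616)·0 + (-0.4771)·4 + (-0.4218)·0 + 0.4369·2 = -2.6014; q_3·v_4 = 0.4679·3 + 0.4682·0 + (-0.5281)·4 + (-0.5163)·0 + (-0.1282)·2 = -0.9649.
u_4 = v_4 − 3.5301·q_1 + 2.6014·q_2 + 0.9649·q_3 = (2.0928, -1.8735, 0.1724, -0.2109, 0.9359).
‖u_4‖ = 2.9732, so q_4 = (0.7039, -0.6301, 0.0580, -0.0709, 0.3148).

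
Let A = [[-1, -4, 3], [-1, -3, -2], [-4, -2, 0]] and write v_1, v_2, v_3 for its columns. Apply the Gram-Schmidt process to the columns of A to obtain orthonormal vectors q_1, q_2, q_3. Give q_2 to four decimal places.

q_2 = (-0.7796, -0.5334, 0.3282)

v_1 = (-1, -1, -4); ‖v_1‖ = 4.2426, so q_1 = (-0.2357, -0.2357, -0.9428).
q_1·v_2 = (-0.2357)·(-4) + (-0.2357)·(-3) + (-0.9428)·(-2) = 3.5355.
u_2 = v_2 − 3.5355·q_1 = (-3.1667, -2.1667, 1.3333).
‖u_2‖ = 4.0620, so q_2 = (-0.7796, -0.5334, 0.3282).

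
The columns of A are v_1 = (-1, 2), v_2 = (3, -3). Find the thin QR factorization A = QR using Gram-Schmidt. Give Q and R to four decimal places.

Q = [[-0.4472, 0.8944], [0.8944, 0.4472]], R = [[2.2361, -4.0249], [0.0000, 1.3416]]

v_1 = (-1, 2); ‖v_1‖ = 2.2361, so q_1 = (-0.4472, 0.8944).
q_1·v_2 = (-0.4472)·3 + 0.8944·(-3) = -4.0249.
u_2 = v_2 + 4.0249·q_1 = (1.2000, 0.6000).
‖u_2‖ = 1.3416, so q_2 = (0.8944, 0.4472).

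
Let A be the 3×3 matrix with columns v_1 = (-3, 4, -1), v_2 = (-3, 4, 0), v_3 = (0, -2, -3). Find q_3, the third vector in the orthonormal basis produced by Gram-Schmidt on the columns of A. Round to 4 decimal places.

q_3 = (-0.8000, -0.6000, 0.0000)

v_1 = (-3, 4, -1); ‖v_1‖ = 5.0990, so q_1 = (-0.5883, 0.7845, -0.1961).
q_1·v_2 = (-0.5883)·(-3) + 0.7845·4 + (-0.1961)·0 = 4.9029.
u_2 = v_2 − 4.9029·q_1 = (-0.1154, 0.1538, 0.9615).
‖u_2‖ = 0.9806, so q_2 = (-0.1177, 0.1569, 0.9806).
q_1·v_3 = (-0.5883)·0 + 0.7845·(-2) + (-0.1961)·(-3) = -0.9806; q_2·v_3 = (-0.1177)·0 + 0.1569·(-2) + 0.9806·(-3) = -3.2555.
u_3 = v_3 + 0.9806·q_1 + 3.2555·q_2 = (-0.9600, -0.7200, 0.0000).
‖u_3‖ = 1.2000, so q_3 = (-0.8000, -0.6000, 0.0000).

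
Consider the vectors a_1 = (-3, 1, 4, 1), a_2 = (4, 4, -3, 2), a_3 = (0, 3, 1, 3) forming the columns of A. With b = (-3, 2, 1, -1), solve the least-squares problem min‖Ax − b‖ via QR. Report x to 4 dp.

x = (1.5849, 0.8711, -1.3113)

a_1 = (-3, 1, 4, 1); ‖a_1‖ = 5.1962, so e_1 = (-0.5774, 0.1925, 0.7698, 0.1925).
e_1·a_2 = (-0.5774)·4 + 0.1925·4 + 0.7698·(-3) + 0.1925·2 = -3.4641.
u_2 = a_2 + 3.4641·e_1 = (2.0000, 4.6667, -0.3333, 2.6667).
‖u_2‖ = 5.7446, so e_2 = (0.3482, 0.8124, -0.0580, 0.4642).
e_1·a_3 = (-0.5774)·0 + 0.1925·3 + 0.7698·1 + 0.1925·3 = 1.9245; e_2·a_3 = 0.3482·0 + 0.8124·3 + (-0.0580)·1 + 0.4642·3 = 3.7717.
u_3 = a_3 − 1.9245·e_1 − 3.7717·e_2 = (-0.2020, -0.4343, -0.2626, 0.8788).
‖u_3‖ = 1.0347, so e_3 = (-0.1952, -0.4198, -0.2538, 0.8493).
Qᵀb = (2.6943, 0.0580, -1.3569).
Back-substitute: x_3 = -1.3569/1.0347 = -1.3113.
x_2 = (0.0580 − 3.7717·(-1.3113))/5.7446 = 0.8711.
x_1 = (2.6943 + 3.4641·0.8711 − 1.9245·(-1.3113))/5.1962 = 1.5849.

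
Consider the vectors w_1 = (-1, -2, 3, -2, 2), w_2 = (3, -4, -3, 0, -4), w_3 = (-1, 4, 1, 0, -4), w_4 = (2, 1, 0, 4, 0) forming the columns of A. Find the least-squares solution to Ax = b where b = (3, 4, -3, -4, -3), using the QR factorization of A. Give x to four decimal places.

x = (-1.1183, 0.0892, 0.3248, -0.9642)

w_1 = (-1, -2, 3, -2, 2); ‖w_1‖ = 4.6904, so e_1 = (-0.2132, -0.4264, 0.6396, -0.4264, 0.4264).
e_1·w_2 = (-0.2132)·3 + (-0.4264)·(-4) + 0.6396·(-3) + (-0.4264)·0 + 0.4264·(-4) = -2.5584.
u_2 = w_2 + 2.5584·e_1 = (2.4545, -5.0909, -1.3636, -1.0909, -2.9091).
‖u_2‖ = 6.5920, so e_2 = (0.3724, -0.7723, -0.2069, -0.1655, -0.4413).
e_1·w_3 = (-0.2132)·(-1) + (-0.4264)·4 + 0.6396·1 + (-0.4264)·0 + 0.4264·(-4) = -2.5584; e_2·w_3 = 0.3724·(-1) + (-0.7723)·4 + (-0.2069)·1 + (-0.1655)·0 + (-0.4413)·(-4) = -1.9031.
u_3 = w_3 + 2.5584·e_1 + 1.9031·e_2 = (-0.8368, 1.4393, 2.2427, -1.4059, -3.7490).
‖u_3‖ = 4.8819, so e_3 = (-0.1714, 0.2948, 0.4594, -0.2880, -0.7679).
e_1·w_4 = (-0.2132)·2 + (-0.4264)·1 + 0.6396·0 + (-0.4264)·4 + 0.4264·0 = -2.5584; e_2·w_4 = 0.3724·2 + (-0.7723)·1 + (-0.2069)·0 + (-0.1655)·4 + (-0.4413)·0 = -0.6895; e_3·w_4 = (-0.1714)·2 + 0.2948·1 + 0.4594·0 + (-0.2880)·4 + (-0.7679)·0 = -1.1999.
u_4 = w_4 + 2.5584·e_1 + 0.6895·e_2 + 1.1999·e_3 = (1.5056, -0.2697, 2.0449, 2.4494, -0.1348).
‖u_4‖ = 3.5411, so e_4 = (0.4252, -0.0762, 0.5775, 0.6917, -0.0381).
Qᵀb = (-3.8376, 0.6344, 2.7426, -3.4142).
Back-substitute: x_4 = -3.4142/3.5411 = -0.9642.
x_3 = (2.7426 + 1.1999·(-0.9642))/4.8819 = 0.3248.
x_2 = (0.6344 + 1.9031·0.3248 + 0.6895·(-0.9642))/6.5920 = 0.0892.
x_1 = (-3.8376 + 2.5584·0.0892 + 2.5584·0.3248 + 2.5584·(-0.9642))/4.6904 = -1.1183.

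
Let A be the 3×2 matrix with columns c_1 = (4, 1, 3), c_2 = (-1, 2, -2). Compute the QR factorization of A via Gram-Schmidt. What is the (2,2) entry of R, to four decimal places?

c_1 = (4, 1, 3); ‖c_1‖ = 5.0990, so q_1 = (0.7845, 0.1961, 0.5883).
q_1·c_2 = 0.7845·(-1) + 0.1961·2 + 0.5883·(-2) = -1.5689.
u_2 = c_2 + 1.5689·q_1 = (0.2308, 2.3077, -1.0769).
r_{22} = ‖u_2‖ = 2.5570.

r_{22} = 2.5570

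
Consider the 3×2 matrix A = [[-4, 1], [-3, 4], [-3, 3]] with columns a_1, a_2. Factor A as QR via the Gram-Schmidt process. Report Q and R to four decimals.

a_1 = (-4, -3, -3); ‖a_1‖ = 5.8310, so e_1 = (-0.6860, -0.5145, -0.5145).
e_1·a_2 = (-0.6860)·1 + (-0.5145)·4 + (-0.5145)·3 = -4.2875.
u_2 = a_2 + 4.2875·e_1 = (-1.9412, 1.7941, 0.7941).
‖u_2‖ = 2.7600, so e_2 = (-0.7033, 0.6500, 0.2877).

Q = [[-0.6860, -0.7033], [-0.5145, 0.6500], [-0.5145, 0.2877]], R = [[5.8310, -4.2875], [0.0000, 2.7600]]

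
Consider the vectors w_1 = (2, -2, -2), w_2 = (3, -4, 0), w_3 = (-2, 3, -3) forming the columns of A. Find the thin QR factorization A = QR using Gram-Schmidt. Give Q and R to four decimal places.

Q = [[0.5774, 0.2265, -0.7845], [-0.5774, -0.5661, -0.5883], [-0.5774, 0.7926, -0.1961]], R = [[3.4641, 4.0415, -1.1547], [0.0000, 2.9439, -4.5291], [0.0000, 0.0000, 0.3922]]

q_1 = w_1/‖w_1‖ = (2, -2, -2)/3.4641 = (0.5774, -0.5774, -0.5774).
r_{12} = q_1·w_2 = 4.0415.
u_2 = w_2 − 4.0415·q_1 = (0.6667, -1.6667, 2.3333).
‖u_2‖ = 2.9439, so q_2 = (0.2265, -0.5661, 0.7926).
r_{13} = q_1·w_3 = -1.1547; r_{23} = q_2·w_3 = -4.5291.
u_3 = w_3 + 1.1547·q_1 + 4.5291·q_2 = (-0.3077, -0.2308, -0.0769).
‖u_3‖ = 0.3922, so q_3 = (-0.7845, -0.5883, -0.1961).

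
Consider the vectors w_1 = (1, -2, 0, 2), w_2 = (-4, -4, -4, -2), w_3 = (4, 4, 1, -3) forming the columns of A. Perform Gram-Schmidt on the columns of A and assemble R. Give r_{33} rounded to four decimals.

r_{33} = 3.6853

q_1 = w_1/‖w_1‖ = (1, -2, 0, 2)/3.0000 = (0.3333, -0.6667, 0.0000, 0.6667).
r_{12} = q_1·w_2 = 0.0000.
u_2 = w_2 + 0.0000·q_1 = (-4.0000, -4.0000, -4.0000, -2.0000).
‖u_2‖ = 7.2111, so q_2 = (-0.5547, -0.5547, -0.5547, -0.2774).
r_{13} = q_1·w_3 = -3.3333; r_{23} = q_2·w_3 = -4.1603.
u_3 = w_3 + 3.3333·q_1 + 4.1603·q_2 = (2.8034, -0.5299, -1.3077, -1.9316).
r_{33} = ‖u_3‖ = 3.6853.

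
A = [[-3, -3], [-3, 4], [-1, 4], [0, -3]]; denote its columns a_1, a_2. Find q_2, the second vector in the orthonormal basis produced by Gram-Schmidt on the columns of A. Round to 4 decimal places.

q_2 = (-0.5961, 0.4204, 0.5274, -0.4356)

q_1 = a_1/‖a_1‖ = (-3, -3, -1, 0)/4.3589 = (-0.6882, -0.6882, -0.2294, 0.0000).
r_{12} = q_1·a_2 = -1.6059.
u_2 = a_2 + 1.6059·q_1 = (-4.1053, 2.8947, 3.6316, -3.0000).
‖u_2‖ = 6.8863, so q_2 = (-0.5961, 0.4204, 0.5274, -0.4356).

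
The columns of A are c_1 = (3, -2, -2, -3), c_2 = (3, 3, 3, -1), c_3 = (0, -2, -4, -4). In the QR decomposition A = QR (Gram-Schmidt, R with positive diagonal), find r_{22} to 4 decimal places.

c_1 = (3, -2, -2, -3); ‖c_1‖ = 5.0990, so e_1 = (0.5883, -0.3922, -0.3922, -0.5883).
e_1·c_2 = 0.5883·3 + (-0.3922)·3 + (-0.3922)·3 + (-0.5883)·(-1) = 0.0000.
u_2 = c_2 − 0.0000·e_1 = (3.0000, 3.0000, 3.0000, -1.0000).
r_{22} = ‖u_2‖ = 5.2915.

r_{22} = 5.2915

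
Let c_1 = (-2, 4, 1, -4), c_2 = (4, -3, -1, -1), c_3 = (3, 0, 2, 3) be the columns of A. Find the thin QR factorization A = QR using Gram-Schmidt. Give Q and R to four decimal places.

Q = [[-0.3288, 0.7034, 0.5645], [0.6576, -0.2653, 0.4400], [0.1644, -0.1234, 0.6239], [-0.6576, -0.6478, 0.3138]], R = [[6.0828, -2.7948, -2.6304], [0.0000, 4.3805, -0.0802], [0.0000, 0.0000, 3.8826]]

c_1 = (-2, 4, 1, -4); ‖c_1‖ = 6.0828, so q_1 = (-0.3288, 0.6576, 0.1644, -0.6576).
q_1·c_2 = (-0.3288)·4 + 0.6576·(-3) + 0.1644·(-1) + (-0.6576)·(-1) = -2.7948.
u_2 = c_2 + 2.7948·q_1 = (3.0811, -1.1622, -0.5405, -2.8378).
‖u_2‖ = 4.3805, so q_2 = (0.7034, -0.2653, -0.1234, -0.6478).
q_1·c_3 = (-0.3288)·3 + 0.6576·0 + 0.1644·2 + (-0.6576)·3 = -2.6304; q_2·c_3 = 0.7034·3 + (-0.2653)·0 + (-0.1234)·2 + (-0.6478)·3 = -0.0802.
u_3 = c_3 + 2.6304·q_1 + 0.0802·q_2 = (2.1915, 1.7085, 2.4225, 1.2183).
‖u_3‖ = 3.8826, so q_3 = (0.5645, 0.4400, 0.6239, 0.3138).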